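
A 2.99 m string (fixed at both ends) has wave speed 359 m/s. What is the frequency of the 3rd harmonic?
fₙ = nv/(2L) = 180.1 Hz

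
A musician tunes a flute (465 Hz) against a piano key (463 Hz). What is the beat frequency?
2 Hz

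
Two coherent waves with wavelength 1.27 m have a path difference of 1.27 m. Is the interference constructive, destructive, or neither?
constructive — path difference = 1λ, a whole number of wavelengths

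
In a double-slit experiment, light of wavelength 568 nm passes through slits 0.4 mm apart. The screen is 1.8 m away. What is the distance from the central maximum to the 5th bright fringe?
y = mλL/d = 12.78 mm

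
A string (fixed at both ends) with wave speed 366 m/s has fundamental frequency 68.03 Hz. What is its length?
L = v/(2f₁) = 2.69 m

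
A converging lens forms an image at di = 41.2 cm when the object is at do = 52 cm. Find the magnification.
M = −di/do = -0.7923 (inverted image)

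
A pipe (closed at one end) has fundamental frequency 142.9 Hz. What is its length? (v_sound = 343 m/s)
L = v/(4f₁) = 0.6001 m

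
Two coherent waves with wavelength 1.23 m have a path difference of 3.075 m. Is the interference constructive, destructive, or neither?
destructive — path difference = 2.5λ, an odd multiple of λ/2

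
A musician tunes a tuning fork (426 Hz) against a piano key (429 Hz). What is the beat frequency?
3 Hz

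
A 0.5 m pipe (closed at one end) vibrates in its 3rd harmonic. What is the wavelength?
λₙ = 4L/n = 0.6667 m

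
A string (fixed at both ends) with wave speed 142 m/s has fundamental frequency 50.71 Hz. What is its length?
L = v/(2f₁) = 1.4 m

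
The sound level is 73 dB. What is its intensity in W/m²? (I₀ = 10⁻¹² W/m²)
I = I₀·10^(β/10) = 2.00 × 10⁻⁵ W/m²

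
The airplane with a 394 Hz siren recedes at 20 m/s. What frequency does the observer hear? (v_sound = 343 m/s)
f_obs = f·v/(v + v_s) = 372.3 Hz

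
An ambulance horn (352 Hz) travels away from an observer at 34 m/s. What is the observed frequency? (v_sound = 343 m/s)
f_obs = f·v/(v + v_s) = 320.3 Hz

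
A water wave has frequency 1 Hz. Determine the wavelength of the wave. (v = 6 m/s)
λ = v/f = 6 m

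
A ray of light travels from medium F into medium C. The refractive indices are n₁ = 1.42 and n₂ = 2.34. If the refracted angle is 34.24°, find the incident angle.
sin θ₁ = (n₂/n₁)·sin θ₂ → θ₁ = 68°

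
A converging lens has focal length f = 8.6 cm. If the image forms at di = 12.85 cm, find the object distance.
1/do = 1/f − 1/di → do = 26 cm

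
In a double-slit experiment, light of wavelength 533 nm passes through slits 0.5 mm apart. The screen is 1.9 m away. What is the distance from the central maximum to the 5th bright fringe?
y = mλL/d = 10.13 mm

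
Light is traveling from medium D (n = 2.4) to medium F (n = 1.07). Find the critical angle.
θc = arcsin(n₂/n₁) = 26.48°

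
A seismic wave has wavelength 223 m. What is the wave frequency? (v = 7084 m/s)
f = v/λ = 31.77 Hz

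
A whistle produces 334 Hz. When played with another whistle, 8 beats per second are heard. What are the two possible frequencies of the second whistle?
f₂ = 334 ± 8 Hz → 342 Hz or 326 Hz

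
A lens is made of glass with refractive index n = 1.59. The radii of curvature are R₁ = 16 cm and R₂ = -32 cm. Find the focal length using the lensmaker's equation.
1/f = (n − 1)(1/R₁ − 1/R₂) → f = 18.08 cm (converging lens)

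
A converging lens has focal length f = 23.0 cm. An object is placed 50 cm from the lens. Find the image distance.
1/di = 1/f − 1/do → di = 42.59 cm (real image)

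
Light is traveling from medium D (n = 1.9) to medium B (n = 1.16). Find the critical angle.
θc = arcsin(n₂/n₁) = 37.63°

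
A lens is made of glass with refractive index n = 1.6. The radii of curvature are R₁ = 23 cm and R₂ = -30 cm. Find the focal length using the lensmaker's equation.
1/f = (n − 1)(1/R₁ − 1/R₂) → f = 21.7 cm (converging lens)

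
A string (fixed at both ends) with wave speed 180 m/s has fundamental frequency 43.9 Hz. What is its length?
L = v/(2f₁) = 2.05 m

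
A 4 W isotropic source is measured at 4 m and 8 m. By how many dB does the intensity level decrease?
Δβ = 20·log₁₀(r₂/r₁) = 6.021 dB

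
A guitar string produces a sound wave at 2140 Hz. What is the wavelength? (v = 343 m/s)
λ = v/f = 0.1603 m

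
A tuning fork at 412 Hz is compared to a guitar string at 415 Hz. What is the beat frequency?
3 Hz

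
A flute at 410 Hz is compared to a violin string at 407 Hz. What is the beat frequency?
3 Hz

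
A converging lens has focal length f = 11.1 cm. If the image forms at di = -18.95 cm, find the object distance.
1/do = 1/f − 1/di → do = 7 cm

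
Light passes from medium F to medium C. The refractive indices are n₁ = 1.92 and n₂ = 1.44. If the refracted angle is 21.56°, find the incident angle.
sin θ₁ = (n₂/n₁)·sin θ₂ → θ₁ = 16°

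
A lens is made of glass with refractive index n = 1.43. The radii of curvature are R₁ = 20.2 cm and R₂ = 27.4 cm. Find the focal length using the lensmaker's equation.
1/f = (n − 1)(1/R₁ − 1/R₂) → f = 178.8 cm (converging lens)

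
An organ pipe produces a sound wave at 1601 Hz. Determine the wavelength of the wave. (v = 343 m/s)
λ = v/f = 0.2142 m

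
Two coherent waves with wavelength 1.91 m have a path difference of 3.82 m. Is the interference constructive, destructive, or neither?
constructive — path difference = 2λ, a whole number of wavelengths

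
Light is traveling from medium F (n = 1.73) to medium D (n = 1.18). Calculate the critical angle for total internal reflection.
θc = arcsin(n₂/n₁) = 43.01°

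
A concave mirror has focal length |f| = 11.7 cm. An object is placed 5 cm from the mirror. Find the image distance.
f = +11.7 cm (concave); 1/di = 1/f − 1/do → di = -8.731 cm (virtual image, behind mirror)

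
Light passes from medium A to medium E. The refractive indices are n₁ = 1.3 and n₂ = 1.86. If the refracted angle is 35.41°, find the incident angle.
sin θ₁ = (n₂/n₁)·sin θ₂ → θ₁ = 56°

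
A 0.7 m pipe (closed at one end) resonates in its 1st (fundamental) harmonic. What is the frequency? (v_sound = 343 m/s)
fₙ = nv/(4L) = 122.5 Hz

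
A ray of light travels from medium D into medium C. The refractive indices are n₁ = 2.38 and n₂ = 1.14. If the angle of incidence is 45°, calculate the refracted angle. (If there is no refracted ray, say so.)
sin θ₂ = (n₁/n₂)·sin θ₁ = 1.476 > 1, so there is no refracted ray — the light undergoes total internal reflection.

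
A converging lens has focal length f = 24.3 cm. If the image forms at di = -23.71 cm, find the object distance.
1/do = 1/f − 1/di → do = 12 cm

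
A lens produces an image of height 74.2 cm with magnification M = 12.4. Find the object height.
ho = |hi|/|M| = 5.984 cm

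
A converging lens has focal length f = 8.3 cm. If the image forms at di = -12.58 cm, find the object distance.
1/do = 1/f − 1/di → do = 5.001 cm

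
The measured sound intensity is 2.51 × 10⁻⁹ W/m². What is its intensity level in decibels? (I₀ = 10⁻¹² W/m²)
β = 10·log₁₀(I/I₀) = 34 dB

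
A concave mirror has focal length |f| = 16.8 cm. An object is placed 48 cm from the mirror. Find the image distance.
f = +16.8 cm (concave); 1/di = 1/f − 1/do → di = 25.85 cm (real image, in front of mirror)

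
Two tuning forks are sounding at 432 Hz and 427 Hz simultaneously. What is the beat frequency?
5 Hz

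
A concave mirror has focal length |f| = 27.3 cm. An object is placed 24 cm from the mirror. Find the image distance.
f = +27.3 cm (concave); 1/di = 1/f − 1/do → di = -198.5 cm (virtual image, behind mirror)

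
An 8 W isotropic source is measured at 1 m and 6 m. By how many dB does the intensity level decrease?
Δβ = 20·log₁₀(r₂/r₁) = 15.56 dB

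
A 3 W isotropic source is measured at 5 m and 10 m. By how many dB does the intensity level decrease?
Δβ = 20·log₁₀(r₂/r₁) = 6.021 dB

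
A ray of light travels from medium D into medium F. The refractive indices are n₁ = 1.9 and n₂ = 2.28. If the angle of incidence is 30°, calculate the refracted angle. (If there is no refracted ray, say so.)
sin θ₂ = (n₁/n₂)·sin θ₁ = 0.4167 → θ₂ = 24.62°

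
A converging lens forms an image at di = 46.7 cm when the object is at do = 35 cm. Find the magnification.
M = −di/do = -1.334 (inverted image)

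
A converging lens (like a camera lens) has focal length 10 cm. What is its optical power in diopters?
P = 1/f = 10 D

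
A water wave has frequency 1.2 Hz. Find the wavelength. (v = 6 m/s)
λ = v/f = 5 m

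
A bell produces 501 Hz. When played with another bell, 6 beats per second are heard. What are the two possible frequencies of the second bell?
f₂ = 501 ± 6 Hz → 507 Hz or 495 Hz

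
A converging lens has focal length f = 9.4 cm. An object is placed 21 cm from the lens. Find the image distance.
1/di = 1/f − 1/do → di = 17.02 cm (real image)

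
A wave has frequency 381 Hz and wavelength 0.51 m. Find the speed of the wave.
v = fλ = 194.3 m/s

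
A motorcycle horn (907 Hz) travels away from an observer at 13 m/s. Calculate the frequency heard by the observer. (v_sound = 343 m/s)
f_obs = f·v/(v + v_s) = 873.9 Hz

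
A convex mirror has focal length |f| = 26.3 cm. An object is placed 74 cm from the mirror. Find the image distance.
f = −26.3 cm (convex); 1/di = 1/f − 1/do → di = -19.4 cm (virtual image, behind mirror)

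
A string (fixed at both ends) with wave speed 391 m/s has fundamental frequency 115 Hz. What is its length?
L = v/(2f₁) = 1.7 m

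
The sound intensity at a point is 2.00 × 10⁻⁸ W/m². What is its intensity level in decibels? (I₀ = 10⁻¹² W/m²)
β = 10·log₁₀(I/I₀) = 43.01 dB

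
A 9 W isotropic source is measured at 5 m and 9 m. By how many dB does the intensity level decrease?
Δβ = 20·log₁₀(r₂/r₁) = 5.105 dB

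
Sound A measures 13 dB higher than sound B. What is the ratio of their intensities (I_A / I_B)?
I_A/I_B = 10^(Δβ/10) = 19.95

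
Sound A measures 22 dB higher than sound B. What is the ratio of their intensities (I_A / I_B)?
I_A/I_B = 10^(Δβ/10) = 158.5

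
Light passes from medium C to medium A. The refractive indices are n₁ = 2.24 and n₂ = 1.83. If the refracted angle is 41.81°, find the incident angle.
sin θ₁ = (n₂/n₁)·sin θ₂ → θ₁ = 33°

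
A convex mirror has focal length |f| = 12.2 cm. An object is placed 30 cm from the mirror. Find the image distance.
f = −12.2 cm (convex); 1/di = 1/f − 1/do → di = -8.673 cm (virtual image, behind mirror)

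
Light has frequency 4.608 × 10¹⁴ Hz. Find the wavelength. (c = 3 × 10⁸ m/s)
λ = c/f = 651 nm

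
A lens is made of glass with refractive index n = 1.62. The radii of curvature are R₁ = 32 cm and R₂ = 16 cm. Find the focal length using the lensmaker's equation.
1/f = (n − 1)(1/R₁ − 1/R₂) → f = -51.61 cm (diverging lens)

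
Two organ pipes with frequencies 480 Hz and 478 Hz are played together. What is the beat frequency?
2 Hz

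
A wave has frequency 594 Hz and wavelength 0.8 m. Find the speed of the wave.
v = fλ = 475.2 m/s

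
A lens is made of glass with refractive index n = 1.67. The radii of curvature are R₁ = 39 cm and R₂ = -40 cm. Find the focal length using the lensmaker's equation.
1/f = (n − 1)(1/R₁ − 1/R₂) → f = 29.47 cm (converging lens)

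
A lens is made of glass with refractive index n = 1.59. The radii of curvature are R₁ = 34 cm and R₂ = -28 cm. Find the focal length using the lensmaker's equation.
1/f = (n − 1)(1/R₁ − 1/R₂) → f = 26.03 cm (converging lens)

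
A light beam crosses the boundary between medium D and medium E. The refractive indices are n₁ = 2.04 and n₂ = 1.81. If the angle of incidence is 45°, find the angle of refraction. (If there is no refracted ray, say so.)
sin θ₂ = (n₁/n₂)·sin θ₁ = 0.797 → θ₂ = 52.84°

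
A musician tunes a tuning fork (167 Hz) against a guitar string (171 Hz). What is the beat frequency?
4 Hz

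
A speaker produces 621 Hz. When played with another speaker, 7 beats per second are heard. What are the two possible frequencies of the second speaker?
f₂ = 621 ± 7 Hz → 628 Hz or 614 Hz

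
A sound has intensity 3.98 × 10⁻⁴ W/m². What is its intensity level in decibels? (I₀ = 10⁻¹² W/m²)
β = 10·log₁₀(I/I₀) = 86 dB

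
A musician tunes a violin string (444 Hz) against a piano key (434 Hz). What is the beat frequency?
10 Hz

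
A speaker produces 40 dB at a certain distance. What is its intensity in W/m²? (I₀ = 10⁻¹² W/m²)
I = I₀·10^(β/10) = 1.00 × 10⁻⁸ W/m²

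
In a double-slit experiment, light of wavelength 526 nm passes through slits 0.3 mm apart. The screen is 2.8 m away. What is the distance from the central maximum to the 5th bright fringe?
y = mλL/d = 24.55 mm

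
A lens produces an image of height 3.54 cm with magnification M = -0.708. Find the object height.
ho = |hi|/|M| = 5 cm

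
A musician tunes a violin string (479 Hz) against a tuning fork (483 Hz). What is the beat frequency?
4 Hz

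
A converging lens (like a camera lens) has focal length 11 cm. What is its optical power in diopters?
P = 1/f = 9.091 D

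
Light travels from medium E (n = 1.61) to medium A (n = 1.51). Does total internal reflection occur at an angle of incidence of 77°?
θc = arcsin(n₂/n₁) = 69.7°; 77° > θc, so yes — total internal reflection.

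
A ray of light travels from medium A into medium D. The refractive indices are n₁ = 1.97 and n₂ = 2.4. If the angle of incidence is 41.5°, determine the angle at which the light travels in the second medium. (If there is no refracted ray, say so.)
sin θ₂ = (n₁/n₂)·sin θ₁ = 0.5439 → θ₂ = 32.95°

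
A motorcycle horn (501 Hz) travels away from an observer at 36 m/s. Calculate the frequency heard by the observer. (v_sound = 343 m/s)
f_obs = f·v/(v + v_s) = 453.4 Hz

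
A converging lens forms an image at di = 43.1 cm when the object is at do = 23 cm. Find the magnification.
M = −di/do = -1.874 (inverted image)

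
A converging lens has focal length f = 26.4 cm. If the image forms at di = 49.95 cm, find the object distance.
1/do = 1/f − 1/di → do = 55.99 cm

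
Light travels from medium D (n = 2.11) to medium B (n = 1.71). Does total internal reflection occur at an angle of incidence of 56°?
θc = arcsin(n₂/n₁) = 54.14°; 56° > θc, so yes — total internal reflection.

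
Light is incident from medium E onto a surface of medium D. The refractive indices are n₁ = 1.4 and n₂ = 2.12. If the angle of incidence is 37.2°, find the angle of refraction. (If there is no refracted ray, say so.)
sin θ₂ = (n₁/n₂)·sin θ₁ = 0.3993 → θ₂ = 23.53°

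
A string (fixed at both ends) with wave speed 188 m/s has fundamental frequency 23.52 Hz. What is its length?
L = v/(2f₁) = 3.997 m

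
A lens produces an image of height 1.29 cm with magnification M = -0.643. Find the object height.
ho = |hi|/|M| = 2.006 cm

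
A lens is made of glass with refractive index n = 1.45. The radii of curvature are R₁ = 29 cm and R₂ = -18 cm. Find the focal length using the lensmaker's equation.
1/f = (n − 1)(1/R₁ − 1/R₂) → f = 24.68 cm (converging lens)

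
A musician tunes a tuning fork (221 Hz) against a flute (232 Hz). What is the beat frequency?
11 Hz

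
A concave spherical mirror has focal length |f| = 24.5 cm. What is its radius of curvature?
R = 2|f| = 49 cm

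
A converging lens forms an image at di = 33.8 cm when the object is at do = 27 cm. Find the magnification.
M = −di/do = -1.252 (inverted image)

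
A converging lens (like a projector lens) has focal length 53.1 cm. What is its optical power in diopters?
P = 1/f = 1.883 D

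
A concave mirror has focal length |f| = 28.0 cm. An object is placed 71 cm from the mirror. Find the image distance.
f = +28.0 cm (concave); 1/di = 1/f − 1/do → di = 46.23 cm (real image, in front of mirror)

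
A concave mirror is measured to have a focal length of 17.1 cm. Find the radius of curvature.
R = 2|f| = 34.2 cm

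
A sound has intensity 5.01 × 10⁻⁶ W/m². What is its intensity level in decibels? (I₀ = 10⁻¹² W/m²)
β = 10·log₁₀(I/I₀) = 67 dB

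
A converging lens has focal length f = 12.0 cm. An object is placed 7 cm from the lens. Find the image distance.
1/di = 1/f − 1/do → di = -16.8 cm (virtual image)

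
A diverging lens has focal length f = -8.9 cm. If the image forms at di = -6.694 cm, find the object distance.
1/do = 1/f − 1/di → do = 27.01 cm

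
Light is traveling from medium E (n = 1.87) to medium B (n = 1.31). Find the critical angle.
θc = arcsin(n₂/n₁) = 44.47°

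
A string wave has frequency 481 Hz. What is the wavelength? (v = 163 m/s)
λ = v/f = 0.3389 m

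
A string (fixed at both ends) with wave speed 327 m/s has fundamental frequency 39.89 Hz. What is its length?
L = v/(2f₁) = 4.099 m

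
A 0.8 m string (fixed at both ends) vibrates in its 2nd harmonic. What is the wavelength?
λₙ = 2L/n = 0.8 m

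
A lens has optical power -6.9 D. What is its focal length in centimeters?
f = 1/P = -14.49 cm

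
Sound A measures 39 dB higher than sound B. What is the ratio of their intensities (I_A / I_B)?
I_A/I_B = 10^(Δβ/10) = 7943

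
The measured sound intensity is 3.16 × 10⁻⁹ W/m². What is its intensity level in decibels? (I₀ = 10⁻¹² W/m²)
β = 10·log₁₀(I/I₀) = 35 dB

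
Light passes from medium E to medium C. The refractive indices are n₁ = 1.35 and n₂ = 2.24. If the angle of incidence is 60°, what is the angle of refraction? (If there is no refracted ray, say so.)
sin θ₂ = (n₁/n₂)·sin θ₁ = 0.5219 → θ₂ = 31.46°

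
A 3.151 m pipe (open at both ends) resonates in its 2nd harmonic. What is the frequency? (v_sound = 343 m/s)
fₙ = nv/(2L) = 108.9 Hz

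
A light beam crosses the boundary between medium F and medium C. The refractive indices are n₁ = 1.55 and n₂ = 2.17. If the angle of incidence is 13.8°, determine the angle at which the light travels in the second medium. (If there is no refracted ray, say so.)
sin θ₂ = (n₁/n₂)·sin θ₁ = 0.1704 → θ₂ = 9.81°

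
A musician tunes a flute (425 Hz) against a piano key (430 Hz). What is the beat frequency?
5 Hz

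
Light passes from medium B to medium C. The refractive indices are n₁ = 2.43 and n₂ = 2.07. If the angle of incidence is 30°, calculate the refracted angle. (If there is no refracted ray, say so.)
sin θ₂ = (n₁/n₂)·sin θ₁ = 0.587 → θ₂ = 35.94°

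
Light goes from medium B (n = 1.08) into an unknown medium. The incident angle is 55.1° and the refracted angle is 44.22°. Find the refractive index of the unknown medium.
n₂ = n₁·sin θ₁ / sin θ₂ = 1.27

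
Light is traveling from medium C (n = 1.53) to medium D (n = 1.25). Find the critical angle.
θc = arcsin(n₂/n₁) = 54.78°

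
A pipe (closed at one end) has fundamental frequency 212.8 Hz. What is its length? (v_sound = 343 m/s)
L = v/(4f₁) = 0.403 m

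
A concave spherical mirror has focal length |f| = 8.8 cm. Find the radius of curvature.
R = 2|f| = 17.6 cm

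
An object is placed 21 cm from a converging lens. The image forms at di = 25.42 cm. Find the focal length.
1/f = 1/do + 1/di → f = 11.5 cm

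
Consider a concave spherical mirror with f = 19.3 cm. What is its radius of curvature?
R = 2|f| = 38.6 cm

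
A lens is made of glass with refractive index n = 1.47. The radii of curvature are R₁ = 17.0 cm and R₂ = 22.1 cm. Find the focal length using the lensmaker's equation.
1/f = (n − 1)(1/R₁ − 1/R₂) → f = 156.7 cm (converging lens)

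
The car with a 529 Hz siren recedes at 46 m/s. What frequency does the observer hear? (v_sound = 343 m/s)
f_obs = f·v/(v + v_s) = 466.4 Hz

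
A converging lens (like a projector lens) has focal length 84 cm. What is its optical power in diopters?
P = 1/f = 1.19 D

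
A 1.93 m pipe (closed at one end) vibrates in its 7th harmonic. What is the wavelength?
λₙ = 4L/n = 1.103 m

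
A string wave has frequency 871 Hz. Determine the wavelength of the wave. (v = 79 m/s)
λ = v/f = 0.0907 m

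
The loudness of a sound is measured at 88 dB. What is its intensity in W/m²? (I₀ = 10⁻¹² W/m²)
I = I₀·10^(β/10) = 6.31 × 10⁻⁴ W/m²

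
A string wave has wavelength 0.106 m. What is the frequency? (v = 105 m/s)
f = v/λ = 990.6 Hz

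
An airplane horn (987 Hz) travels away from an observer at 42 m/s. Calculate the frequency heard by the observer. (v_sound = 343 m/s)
f_obs = f·v/(v + v_s) = 879.3 Hz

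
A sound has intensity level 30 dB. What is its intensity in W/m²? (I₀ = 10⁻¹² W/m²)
I = I₀·10^(β/10) = 1.00 × 10⁻⁹ W/m²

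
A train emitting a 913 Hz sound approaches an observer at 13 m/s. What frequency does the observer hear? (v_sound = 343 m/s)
f_obs = f·v/(v − v_s) = 949 Hz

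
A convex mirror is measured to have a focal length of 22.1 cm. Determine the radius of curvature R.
R = 2|f| = 44.2 cm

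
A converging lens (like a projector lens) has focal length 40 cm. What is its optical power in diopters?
P = 1/f = 2.5 D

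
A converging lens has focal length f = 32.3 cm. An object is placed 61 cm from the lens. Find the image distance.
1/di = 1/f − 1/do → di = 68.65 cm (real image)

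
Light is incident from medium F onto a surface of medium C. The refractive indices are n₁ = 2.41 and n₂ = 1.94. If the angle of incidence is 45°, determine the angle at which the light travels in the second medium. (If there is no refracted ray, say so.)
sin θ₂ = (n₁/n₂)·sin θ₁ = 0.8784 → θ₂ = 61.45°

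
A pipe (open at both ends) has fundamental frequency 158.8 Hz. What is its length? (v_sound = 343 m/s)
L = v/(2f₁) = 1.08 m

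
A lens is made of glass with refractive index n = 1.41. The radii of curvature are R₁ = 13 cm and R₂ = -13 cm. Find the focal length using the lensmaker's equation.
1/f = (n − 1)(1/R₁ − 1/R₂) → f = 15.85 cm (converging lens)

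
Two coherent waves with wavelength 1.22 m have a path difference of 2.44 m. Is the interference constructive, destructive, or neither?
constructive — path difference = 2λ, a whole number of wavelengths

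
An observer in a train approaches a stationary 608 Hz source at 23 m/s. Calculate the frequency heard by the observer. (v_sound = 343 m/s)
f_obs = f·(v + v_o)/v = 648.8 Hz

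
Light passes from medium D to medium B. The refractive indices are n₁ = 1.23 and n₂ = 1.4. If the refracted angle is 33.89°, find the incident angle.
sin θ₁ = (n₂/n₁)·sin θ₂ → θ₁ = 39.4°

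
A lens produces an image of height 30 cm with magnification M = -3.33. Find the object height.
ho = |hi|/|M| = 9.009 cm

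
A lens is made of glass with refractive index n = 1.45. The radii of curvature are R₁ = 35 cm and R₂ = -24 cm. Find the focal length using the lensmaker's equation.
1/f = (n − 1)(1/R₁ − 1/R₂) → f = 31.64 cm (converging lens)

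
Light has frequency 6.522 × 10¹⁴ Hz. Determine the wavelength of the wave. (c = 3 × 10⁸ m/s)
λ = c/f = 460 nm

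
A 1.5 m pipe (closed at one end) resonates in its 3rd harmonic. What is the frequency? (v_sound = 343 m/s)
fₙ = nv/(4L) = 171.5 Hz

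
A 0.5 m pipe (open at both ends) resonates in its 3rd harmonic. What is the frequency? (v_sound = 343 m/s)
fₙ = nv/(2L) = 1029 Hz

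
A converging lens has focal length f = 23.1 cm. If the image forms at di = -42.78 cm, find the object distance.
1/do = 1/f − 1/di → do = 15 cm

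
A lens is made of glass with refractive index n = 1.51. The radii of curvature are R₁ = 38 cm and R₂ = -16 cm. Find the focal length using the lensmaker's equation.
1/f = (n − 1)(1/R₁ − 1/R₂) → f = 22.08 cm (converging lens)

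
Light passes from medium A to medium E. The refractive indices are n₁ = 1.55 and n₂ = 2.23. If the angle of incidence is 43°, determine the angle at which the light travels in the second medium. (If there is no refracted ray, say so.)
sin θ₂ = (n₁/n₂)·sin θ₁ = 0.474 → θ₂ = 28.3°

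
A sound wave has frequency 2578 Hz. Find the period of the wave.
T = 1/f = 3.879 × 10⁻⁴ s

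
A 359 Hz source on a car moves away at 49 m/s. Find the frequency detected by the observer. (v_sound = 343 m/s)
f_obs = f·v/(v + v_s) = 314.1 Hz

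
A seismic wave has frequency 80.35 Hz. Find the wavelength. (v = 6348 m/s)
λ = v/f = 79 m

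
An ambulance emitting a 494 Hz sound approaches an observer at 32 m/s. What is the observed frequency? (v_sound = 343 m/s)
f_obs = f·v/(v − v_s) = 544.8 Hz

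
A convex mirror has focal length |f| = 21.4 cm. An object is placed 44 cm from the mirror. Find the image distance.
f = −21.4 cm (convex); 1/di = 1/f − 1/do → di = -14.4 cm (virtual image, behind mirror)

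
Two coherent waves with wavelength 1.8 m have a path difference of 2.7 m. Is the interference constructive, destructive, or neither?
destructive — path difference = 1.5λ, an odd multiple of λ/2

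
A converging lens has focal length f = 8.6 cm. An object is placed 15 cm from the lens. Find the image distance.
1/di = 1/f − 1/do → di = 20.16 cm (real image)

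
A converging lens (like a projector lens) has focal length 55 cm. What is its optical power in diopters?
P = 1/f = 1.818 D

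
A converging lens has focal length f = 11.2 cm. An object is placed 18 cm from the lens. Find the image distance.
1/di = 1/f − 1/do → di = 29.65 cm (real image)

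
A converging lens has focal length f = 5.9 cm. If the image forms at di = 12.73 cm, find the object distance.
1/do = 1/f − 1/di → do = 11 cm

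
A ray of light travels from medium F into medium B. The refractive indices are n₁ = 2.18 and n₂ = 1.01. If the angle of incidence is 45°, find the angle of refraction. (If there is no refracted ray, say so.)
sin θ₂ = (n₁/n₂)·sin θ₁ = 1.526 > 1, so there is no refracted ray — the light undergoes total internal reflection.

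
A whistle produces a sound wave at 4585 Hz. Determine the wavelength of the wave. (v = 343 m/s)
λ = v/f = 0.07481 m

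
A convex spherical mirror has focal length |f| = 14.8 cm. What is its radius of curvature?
R = 2|f| = 29.6 cm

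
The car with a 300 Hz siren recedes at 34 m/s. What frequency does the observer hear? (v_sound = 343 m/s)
f_obs = f·v/(v + v_s) = 272.9 Hz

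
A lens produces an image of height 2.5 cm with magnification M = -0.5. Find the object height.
ho = |hi|/|M| = 5 cm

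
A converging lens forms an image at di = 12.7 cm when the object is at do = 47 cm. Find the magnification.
M = −di/do = -0.2702 (inverted image)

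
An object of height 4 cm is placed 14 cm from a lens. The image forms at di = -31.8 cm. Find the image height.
hi = (-di/do) × ho = 9.086 cm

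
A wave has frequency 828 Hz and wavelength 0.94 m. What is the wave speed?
v = fλ = 778.3 m/s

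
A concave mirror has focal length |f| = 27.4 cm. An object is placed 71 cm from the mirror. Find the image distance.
f = +27.4 cm (concave); 1/di = 1/f − 1/do → di = 44.62 cm (real image, in front of mirror)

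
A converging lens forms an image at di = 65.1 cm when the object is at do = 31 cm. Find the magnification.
M = −di/do = -2.1 (inverted image)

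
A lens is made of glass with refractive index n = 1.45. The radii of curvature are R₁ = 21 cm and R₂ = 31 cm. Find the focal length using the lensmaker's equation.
1/f = (n − 1)(1/R₁ − 1/R₂) → f = 144.7 cm (converging lens)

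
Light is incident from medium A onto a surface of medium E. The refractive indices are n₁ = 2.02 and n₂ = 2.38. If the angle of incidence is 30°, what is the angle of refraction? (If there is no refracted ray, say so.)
sin θ₂ = (n₁/n₂)·sin θ₁ = 0.4244 → θ₂ = 25.11°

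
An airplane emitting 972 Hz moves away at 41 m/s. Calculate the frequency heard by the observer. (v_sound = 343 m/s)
f_obs = f·v/(v + v_s) = 868.2 Hz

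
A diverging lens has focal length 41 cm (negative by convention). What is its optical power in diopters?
P = 1/f = -2.439 D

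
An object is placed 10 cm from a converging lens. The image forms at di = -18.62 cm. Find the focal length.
1/f = 1/do + 1/di → f = 21.6 cm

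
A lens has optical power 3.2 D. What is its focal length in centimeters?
f = 1/P = 31.25 cm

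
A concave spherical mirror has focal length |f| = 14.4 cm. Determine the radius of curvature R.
R = 2|f| = 28.8 cm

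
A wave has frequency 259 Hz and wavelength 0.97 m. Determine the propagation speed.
v = fλ = 251.2 m/s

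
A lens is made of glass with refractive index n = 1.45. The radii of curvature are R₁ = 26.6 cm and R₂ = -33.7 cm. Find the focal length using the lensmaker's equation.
1/f = (n − 1)(1/R₁ − 1/R₂) → f = 33.04 cm (converging lens)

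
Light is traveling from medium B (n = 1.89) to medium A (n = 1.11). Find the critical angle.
θc = arcsin(n₂/n₁) = 35.97°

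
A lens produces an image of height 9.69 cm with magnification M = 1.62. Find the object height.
ho = |hi|/|M| = 5.981 cm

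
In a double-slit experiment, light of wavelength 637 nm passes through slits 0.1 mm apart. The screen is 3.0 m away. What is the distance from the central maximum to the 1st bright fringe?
y = mλL/d = 19.11 mm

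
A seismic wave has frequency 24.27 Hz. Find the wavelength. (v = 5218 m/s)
λ = v/f = 215 m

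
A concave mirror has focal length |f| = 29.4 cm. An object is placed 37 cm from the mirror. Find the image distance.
f = +29.4 cm (concave); 1/di = 1/f − 1/do → di = 143.1 cm (real image, in front of mirror)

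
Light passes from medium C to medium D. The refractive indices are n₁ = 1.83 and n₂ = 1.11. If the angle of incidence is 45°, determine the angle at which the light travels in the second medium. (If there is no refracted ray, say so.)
sin θ₂ = (n₁/n₂)·sin θ₁ = 1.166 > 1, so there is no refracted ray — the light undergoes total internal reflection.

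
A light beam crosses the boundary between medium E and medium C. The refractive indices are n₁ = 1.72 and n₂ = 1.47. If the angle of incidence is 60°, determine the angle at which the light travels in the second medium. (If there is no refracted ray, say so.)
sin θ₂ = (n₁/n₂)·sin θ₁ = 1.013 > 1, so there is no refracted ray — the light undergoes total internal reflection.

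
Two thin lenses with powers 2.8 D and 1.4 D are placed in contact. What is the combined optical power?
P_total = P₁ + P₂ = 4.2 D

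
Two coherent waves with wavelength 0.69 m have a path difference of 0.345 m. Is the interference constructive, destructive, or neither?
destructive — path difference = 0.5λ, an odd multiple of λ/2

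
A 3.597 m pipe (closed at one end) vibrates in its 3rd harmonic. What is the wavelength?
λₙ = 4L/n = 4.796 m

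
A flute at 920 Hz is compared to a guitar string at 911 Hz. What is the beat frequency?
9 Hz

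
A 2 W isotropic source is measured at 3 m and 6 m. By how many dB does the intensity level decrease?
Δβ = 20·log₁₀(r₂/r₁) = 6.021 dB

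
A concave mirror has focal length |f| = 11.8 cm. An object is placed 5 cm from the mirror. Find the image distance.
f = +11.8 cm (concave); 1/di = 1/f − 1/do → di = -8.676 cm (virtual image, behind mirror)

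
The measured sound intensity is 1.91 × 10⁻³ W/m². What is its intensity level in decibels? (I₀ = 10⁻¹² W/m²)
β = 10·log₁₀(I/I₀) = 92.81 dB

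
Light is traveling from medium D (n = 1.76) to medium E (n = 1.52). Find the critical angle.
θc = arcsin(n₂/n₁) = 59.73°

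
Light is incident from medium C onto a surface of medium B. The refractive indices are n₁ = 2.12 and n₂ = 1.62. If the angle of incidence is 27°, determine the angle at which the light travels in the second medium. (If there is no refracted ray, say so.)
sin θ₂ = (n₁/n₂)·sin θ₁ = 0.5941 → θ₂ = 36.45°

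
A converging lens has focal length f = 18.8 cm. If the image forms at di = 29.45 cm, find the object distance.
1/do = 1/f − 1/di → do = 51.99 cm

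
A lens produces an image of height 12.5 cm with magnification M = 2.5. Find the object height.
ho = |hi|/|M| = 5 cm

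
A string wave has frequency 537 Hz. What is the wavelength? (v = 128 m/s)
λ = v/f = 0.2384 m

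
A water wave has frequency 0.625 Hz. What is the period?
T = 1/f = 1.6 s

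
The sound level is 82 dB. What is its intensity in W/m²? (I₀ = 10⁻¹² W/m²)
I = I₀·10^(β/10) = 1.58 × 10⁻⁴ W/m²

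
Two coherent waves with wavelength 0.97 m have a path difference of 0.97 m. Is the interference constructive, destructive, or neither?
constructive — path difference = 1λ, a whole number of wavelengths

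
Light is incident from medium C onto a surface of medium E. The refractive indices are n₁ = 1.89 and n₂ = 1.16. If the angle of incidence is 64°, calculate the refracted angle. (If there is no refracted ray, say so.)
sin θ₂ = (n₁/n₂)·sin θ₁ = 1.464 > 1, so there is no refracted ray — the light undergoes total internal reflection.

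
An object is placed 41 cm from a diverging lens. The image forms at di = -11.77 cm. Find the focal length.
1/f = 1/do + 1/di → f = -16.51 cm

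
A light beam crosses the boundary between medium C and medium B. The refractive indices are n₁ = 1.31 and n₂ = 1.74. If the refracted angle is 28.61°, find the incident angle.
sin θ₁ = (n₂/n₁)·sin θ₂ → θ₁ = 39.5°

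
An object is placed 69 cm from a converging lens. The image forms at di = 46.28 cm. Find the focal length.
1/f = 1/do + 1/di → f = 27.7 cm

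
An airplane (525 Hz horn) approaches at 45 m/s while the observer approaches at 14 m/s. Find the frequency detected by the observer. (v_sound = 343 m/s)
f_obs = f·(v + v_o)/(v − v_s) = 628.9 Hz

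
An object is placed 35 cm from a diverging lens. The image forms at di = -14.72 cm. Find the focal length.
1/f = 1/do + 1/di → f = -25.4 cm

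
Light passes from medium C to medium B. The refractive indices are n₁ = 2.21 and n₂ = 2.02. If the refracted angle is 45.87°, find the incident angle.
sin θ₁ = (n₂/n₁)·sin θ₂ → θ₁ = 41°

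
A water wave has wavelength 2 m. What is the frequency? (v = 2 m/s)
f = v/λ = 1 Hz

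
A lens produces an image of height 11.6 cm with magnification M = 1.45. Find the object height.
ho = |hi|/|M| = 8 cm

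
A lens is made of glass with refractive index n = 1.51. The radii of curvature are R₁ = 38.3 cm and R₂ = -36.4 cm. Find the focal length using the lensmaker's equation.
1/f = (n − 1)(1/R₁ − 1/R₂) → f = 36.59 cm (converging lens)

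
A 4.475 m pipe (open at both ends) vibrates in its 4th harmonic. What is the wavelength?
λₙ = 2L/n = 2.237 m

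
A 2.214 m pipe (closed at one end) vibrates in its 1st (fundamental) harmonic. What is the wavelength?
λₙ = 4L/n = 8.856 m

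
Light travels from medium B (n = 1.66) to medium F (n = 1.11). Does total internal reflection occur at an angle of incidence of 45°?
θc = arcsin(n₂/n₁) = 41.96°; 45° > θc, so yes — total internal reflection.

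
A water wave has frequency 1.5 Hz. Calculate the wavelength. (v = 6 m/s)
λ = v/f = 4 m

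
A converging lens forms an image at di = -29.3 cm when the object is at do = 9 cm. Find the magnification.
M = −di/do = 3.256 (upright image)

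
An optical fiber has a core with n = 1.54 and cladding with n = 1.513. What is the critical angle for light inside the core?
θc = arcsin(n_cladding/n_core) = 79.26°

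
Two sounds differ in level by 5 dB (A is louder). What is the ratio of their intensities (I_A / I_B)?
I_A/I_B = 10^(Δβ/10) = 3.162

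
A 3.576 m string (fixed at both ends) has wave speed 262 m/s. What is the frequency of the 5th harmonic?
fₙ = nv/(2L) = 183.2 Hz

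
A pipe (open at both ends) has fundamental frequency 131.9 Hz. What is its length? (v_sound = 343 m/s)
L = v/(2f₁) = 1.3 m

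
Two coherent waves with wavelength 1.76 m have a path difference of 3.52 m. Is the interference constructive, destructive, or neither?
constructive — path difference = 2λ, a whole number of wavelengths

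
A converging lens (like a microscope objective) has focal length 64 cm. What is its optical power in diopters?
P = 1/f = 1.562 D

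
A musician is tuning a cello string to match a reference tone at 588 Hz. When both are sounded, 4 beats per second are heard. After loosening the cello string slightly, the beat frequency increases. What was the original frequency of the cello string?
584 Hz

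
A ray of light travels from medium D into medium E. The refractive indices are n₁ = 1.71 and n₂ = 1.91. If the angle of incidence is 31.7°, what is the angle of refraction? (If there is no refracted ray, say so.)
sin θ₂ = (n₁/n₂)·sin θ₁ = 0.4704 → θ₂ = 28.06°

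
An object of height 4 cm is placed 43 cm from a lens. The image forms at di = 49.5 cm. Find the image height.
hi = (-di/do) × ho = -4.605 cm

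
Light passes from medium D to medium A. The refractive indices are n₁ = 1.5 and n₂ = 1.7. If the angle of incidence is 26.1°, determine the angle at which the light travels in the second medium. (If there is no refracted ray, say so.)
sin θ₂ = (n₁/n₂)·sin θ₁ = 0.3882 → θ₂ = 22.84°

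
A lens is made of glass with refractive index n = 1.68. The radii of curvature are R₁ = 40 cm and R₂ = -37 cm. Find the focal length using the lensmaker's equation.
1/f = (n − 1)(1/R₁ − 1/R₂) → f = 28.27 cm (converging lens)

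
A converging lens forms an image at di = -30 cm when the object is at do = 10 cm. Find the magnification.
M = −di/do = 3 (upright image)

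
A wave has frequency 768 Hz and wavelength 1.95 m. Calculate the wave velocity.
v = fλ = 1498 m/s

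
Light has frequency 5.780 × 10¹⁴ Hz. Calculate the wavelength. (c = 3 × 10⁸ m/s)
λ = c/f = 519 nm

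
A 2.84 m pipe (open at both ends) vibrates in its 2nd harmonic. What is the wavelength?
λₙ = 2L/n = 2.84 m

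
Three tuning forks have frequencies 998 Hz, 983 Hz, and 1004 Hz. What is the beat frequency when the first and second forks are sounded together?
15 Hz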